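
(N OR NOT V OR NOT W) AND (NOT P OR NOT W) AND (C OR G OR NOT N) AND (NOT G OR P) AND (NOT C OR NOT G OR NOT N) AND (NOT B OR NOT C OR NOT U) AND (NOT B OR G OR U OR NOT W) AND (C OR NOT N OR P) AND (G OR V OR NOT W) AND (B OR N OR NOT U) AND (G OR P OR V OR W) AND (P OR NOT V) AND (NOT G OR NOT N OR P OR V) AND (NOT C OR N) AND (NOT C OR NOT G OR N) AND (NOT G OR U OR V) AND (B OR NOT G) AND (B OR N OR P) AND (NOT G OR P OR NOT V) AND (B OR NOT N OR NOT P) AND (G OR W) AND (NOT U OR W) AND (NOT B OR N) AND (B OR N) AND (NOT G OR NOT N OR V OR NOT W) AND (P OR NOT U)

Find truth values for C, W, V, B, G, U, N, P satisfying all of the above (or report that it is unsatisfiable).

C = False, W = False, V = True, B = True, G = True, U = False, N = True, P = True

Set C = False.
Try W = True:
  (NOT P OR NOT W) forces P = False.
  (NOT G OR P) forces G = False.
  (C OR G OR NOT N) forces N = False.
  (N OR NOT V OR NOT W) forces V = False.
  clause (G OR V OR NOT W) is falsified — backtrack.
So W = False.
  then (G OR W) forces G = True.
  then (NOT U OR W) forces U = False.
  then (NOT G OR P) forces P = True.
  then (NOT G OR U OR V) forces V = True.
  then (B OR NOT G) forces B = True.
  then (NOT B OR N) forces N = True.
All clauses satisfied.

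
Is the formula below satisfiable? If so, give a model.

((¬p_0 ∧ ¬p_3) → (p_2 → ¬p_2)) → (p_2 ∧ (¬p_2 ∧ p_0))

p_0=F, p_2=T, p_3=F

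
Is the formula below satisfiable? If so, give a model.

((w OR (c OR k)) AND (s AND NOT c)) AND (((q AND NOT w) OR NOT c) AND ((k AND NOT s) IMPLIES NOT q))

w: True, c: False, k: True, q: True, s: True

  (w OR (c OR k)) AND (s AND NOT c) = True
    w OR (c OR k) = True
      c OR k = True
    s AND NOT c = True
      NOT c = True
  ((q AND NOT w) OR NOT c) AND ((k AND NOT s) IMPLIES NOT q) = True
    (q AND NOT w) OR NOT c = True
      q AND NOT w = False
        NOT w = False
      NOT c = True
    (k AND NOT s) IMPLIES NOT q = True
      k AND NOT s = False
        NOT s = False
      NOT q = False
Both conjuncts True, so the formula holds.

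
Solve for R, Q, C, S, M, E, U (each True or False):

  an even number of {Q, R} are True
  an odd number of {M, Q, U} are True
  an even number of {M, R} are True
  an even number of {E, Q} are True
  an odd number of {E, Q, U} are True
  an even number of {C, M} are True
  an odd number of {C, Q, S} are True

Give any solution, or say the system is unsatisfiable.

R = False, Q = False, C = False, S = True, M = False, E = False, U = True

{Q, R}: 0 true → even ✓
{M, Q, U}: 1 true → odd ✓
{M, R}: 0 true → even ✓
{E, Q}: 0 true → even ✓
{E, Q, U}: 1 true → odd ✓
{C, M}: 0 true → even ✓
{C, Q, S}: 1 true → odd ✓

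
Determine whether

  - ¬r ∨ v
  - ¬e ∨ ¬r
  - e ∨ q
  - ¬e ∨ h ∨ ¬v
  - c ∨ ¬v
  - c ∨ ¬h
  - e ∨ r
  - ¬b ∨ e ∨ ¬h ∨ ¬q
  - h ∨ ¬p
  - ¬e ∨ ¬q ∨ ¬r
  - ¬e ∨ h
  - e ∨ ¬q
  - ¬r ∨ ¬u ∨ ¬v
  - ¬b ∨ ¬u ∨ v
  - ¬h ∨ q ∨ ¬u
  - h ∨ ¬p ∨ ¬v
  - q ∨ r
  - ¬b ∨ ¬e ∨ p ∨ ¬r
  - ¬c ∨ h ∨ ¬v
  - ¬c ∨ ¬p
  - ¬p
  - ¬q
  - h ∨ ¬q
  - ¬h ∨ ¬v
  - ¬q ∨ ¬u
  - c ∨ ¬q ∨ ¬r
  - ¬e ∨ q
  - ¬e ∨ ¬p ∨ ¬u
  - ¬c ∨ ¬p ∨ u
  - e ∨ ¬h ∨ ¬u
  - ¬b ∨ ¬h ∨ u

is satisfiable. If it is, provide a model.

Case q = True:
  Clause (¬q) is falsified — contradiction.
Case q = False:
  (e ∨ q) forces e = True.
  Clause (¬e ∨ q) is falsified — contradiction.
Both cases fail, so the formula is unsatisfiable.

Unsatisfiable — no assignment works.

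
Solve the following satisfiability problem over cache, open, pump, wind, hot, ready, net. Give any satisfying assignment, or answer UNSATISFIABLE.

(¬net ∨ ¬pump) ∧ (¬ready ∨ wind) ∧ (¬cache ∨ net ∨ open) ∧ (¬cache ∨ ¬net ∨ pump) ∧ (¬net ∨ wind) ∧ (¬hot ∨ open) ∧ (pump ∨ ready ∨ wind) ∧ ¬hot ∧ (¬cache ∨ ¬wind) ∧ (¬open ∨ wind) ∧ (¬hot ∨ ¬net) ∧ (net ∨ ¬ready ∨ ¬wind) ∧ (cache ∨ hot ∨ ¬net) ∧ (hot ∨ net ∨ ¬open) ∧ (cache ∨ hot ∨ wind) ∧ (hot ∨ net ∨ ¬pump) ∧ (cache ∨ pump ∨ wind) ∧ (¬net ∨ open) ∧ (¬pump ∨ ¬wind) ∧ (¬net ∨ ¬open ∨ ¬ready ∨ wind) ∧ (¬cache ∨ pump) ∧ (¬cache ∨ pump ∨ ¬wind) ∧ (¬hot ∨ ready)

cache = False; open = False; pump = False; wind = True; hot = False; ready = False; net = False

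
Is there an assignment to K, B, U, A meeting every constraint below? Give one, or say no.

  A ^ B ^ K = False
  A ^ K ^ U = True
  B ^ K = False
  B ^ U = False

UNSATISFIABLE

Adding constraints 1, 2, 4 mod 2: every variable appears an even number of times on the left, so the left side is 0.
But the right sides sum to 1 (mod 2). 0 ≠ 1 — the system is inconsistent.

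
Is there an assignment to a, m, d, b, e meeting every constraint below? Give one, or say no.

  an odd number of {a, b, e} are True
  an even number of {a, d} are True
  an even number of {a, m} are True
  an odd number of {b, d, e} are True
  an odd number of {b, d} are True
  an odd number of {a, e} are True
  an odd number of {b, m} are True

a=T; m=T; d=T; b=F; e=F

{a, b, e}: 1 true → odd ✓
{a, d}: 2 true → even ✓
{a, m}: 2 true → even ✓
{b, d, e}: 1 true → odd ✓
{b, d}: 1 true → odd ✓
{a, e}: 1 true → odd ✓
{b, m}: 1 true → odd ✓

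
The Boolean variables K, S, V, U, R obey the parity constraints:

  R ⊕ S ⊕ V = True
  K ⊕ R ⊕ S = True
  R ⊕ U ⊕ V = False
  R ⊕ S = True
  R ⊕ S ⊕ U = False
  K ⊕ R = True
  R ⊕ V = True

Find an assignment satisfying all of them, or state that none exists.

K: False, S: False, V: False, U: True, R: True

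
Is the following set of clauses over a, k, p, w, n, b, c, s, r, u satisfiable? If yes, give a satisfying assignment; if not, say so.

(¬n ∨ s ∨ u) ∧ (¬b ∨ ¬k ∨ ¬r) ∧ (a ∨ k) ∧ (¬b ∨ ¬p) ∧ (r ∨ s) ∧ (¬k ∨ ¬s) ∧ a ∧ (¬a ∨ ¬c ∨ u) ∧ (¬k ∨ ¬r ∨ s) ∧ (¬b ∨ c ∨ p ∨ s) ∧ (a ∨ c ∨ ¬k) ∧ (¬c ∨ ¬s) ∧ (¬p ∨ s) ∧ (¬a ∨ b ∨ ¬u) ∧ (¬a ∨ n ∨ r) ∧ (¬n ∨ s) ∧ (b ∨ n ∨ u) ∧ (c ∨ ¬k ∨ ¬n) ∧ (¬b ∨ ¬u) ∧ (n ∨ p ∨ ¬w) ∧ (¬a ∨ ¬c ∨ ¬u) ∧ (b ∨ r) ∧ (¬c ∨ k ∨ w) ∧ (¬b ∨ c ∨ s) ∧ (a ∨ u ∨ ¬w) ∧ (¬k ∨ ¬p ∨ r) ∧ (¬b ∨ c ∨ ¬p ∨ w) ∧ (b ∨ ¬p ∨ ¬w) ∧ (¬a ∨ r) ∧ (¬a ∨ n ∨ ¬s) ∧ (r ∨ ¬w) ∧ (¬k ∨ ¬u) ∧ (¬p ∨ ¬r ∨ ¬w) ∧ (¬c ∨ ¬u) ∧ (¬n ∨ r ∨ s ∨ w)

a = True, k = False, p = False, w = True, n = True, b = False, c = False, s = True, r = True, u = False

Unit clause (a) forces a = True.
In (¬a ∨ r) only r is left, so r = True.
Try k = True:
  (¬b ∨ ¬k ∨ ¬r) forces b = False.
  (¬k ∨ ¬s) forces s = False.
  clause (¬k ∨ ¬r ∨ s) is falsified — backtrack.
So k = False.
Set p = False.
Set w = True.
  then (n ∨ p ∨ ¬w) forces n = True.
  then (¬n ∨ s) forces s = True.
  then (¬c ∨ ¬s) forces c = False.
Set b = False.
  then (¬a ∨ b ∨ ¬u) forces u = False.
All clauses satisfied.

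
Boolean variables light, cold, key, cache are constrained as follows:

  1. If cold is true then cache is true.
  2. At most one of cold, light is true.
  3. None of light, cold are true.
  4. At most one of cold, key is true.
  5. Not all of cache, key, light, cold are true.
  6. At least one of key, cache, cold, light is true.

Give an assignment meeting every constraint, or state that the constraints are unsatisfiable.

light = False, cold = False, key = True, cache = False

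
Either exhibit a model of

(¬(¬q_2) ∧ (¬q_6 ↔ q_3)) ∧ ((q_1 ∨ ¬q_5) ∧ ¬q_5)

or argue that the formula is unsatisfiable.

q_1 = False, q_2 = True, q_3 = True, q_5 = False, q_6 = False

  ¬(¬q_2) ∧ (¬q_6 ↔ q_3) = True
    ¬(¬q_2) = True
      ¬q_2 = False
    ¬q_6 ↔ q_3 = True
      ¬q_6 = True
  (q_1 ∨ ¬q_5) ∧ ¬q_5 = True
    q_1 ∨ ¬q_5 = True
      ¬q_5 = True
    ¬q_5 = True
Both conjuncts True, so the formula holds.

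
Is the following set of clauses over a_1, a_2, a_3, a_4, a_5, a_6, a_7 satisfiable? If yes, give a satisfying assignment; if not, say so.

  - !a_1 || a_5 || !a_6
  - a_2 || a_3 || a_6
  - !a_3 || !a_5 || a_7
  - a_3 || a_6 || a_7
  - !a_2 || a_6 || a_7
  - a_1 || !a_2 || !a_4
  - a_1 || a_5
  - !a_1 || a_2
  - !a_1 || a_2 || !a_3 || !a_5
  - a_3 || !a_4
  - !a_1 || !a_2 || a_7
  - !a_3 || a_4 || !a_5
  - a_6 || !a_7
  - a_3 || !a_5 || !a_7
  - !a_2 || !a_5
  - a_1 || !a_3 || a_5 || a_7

a_1=F, a_2=F, a_3=F, a_4=F, a_5=T, a_6=T, a_7=F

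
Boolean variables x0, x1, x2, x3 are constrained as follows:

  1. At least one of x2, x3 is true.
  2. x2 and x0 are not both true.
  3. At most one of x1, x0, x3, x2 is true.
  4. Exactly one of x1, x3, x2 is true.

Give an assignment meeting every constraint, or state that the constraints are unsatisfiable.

x0=F, x1=F, x2=T, x3=F

  (1) {x2, x3}: 1 true — at least one ✓
  (2) x2=T, x0=F — not both ✓
  (3) {x1, x0, x3, x2}: 1 true — at most one ✓
  (4) {x1, x3, x2}: 1 true — exactly one ✓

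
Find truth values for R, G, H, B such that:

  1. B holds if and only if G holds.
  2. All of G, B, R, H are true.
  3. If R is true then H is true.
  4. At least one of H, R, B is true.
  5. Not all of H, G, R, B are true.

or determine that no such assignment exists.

Case R = True:
  (2) forces G = True.
  (1) with G=T forces B = True.
  (2) forces H = True.
  Constraint (5) is violated (H=T, G=T, R=T, B=T) — contradiction.
Case R = False:
  Constraint (2) is violated (R=F) — contradiction.
Both cases fail — unsatisfiable.

Unsatisfiable — no assignment works.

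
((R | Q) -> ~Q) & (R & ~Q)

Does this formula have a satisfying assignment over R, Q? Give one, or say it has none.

R = True, Q = False

  (R | Q) -> ~Q = True
    R | Q = True
    ~Q = True
  R & ~Q = True
    ~Q = True
Both conjuncts True, so the formula holds.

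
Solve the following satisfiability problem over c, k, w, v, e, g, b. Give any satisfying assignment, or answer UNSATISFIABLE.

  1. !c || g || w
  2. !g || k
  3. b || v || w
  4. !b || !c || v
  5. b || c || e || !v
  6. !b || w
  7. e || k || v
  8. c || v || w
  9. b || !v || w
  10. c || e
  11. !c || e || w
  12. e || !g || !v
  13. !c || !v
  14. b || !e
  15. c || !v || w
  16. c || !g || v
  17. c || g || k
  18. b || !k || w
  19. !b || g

Set c = True.
  then (!c || !v) forces v = False.
  then (!b || !c || v) forces b = False.
  then (b || !e) forces e = False.
  then (b || v || w) forces w = True.
  then (e || k || v) forces k = True.
Set g = False.
All clauses satisfied.

c: True; k: True; w: True; v: False; e: False; g: False; b: False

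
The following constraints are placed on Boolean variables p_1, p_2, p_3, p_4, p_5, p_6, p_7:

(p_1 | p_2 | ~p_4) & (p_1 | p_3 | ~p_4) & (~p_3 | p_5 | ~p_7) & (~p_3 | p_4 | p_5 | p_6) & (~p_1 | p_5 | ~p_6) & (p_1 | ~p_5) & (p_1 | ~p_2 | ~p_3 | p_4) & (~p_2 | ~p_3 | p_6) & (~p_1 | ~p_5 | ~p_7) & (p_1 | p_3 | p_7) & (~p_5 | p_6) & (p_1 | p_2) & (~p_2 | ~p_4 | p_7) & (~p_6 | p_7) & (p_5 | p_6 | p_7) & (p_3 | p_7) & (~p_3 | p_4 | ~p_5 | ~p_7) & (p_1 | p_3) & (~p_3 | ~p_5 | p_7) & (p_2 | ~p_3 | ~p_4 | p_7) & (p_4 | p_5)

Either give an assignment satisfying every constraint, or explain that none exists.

Set p_1 = True.
Set p_2 = False.
Set p_3 = False.
  then (p_3 | p_7) forces p_7 = True.
  then (~p_1 | ~p_5 | ~p_7) forces p_5 = False.
  then (p_4 | p_5) forces p_4 = True.
  then (~p_1 | p_5 | ~p_6) forces p_6 = False.
All clauses satisfied.

p_1 = True; p_2 = False; p_3 = False; p_4 = True; p_5 = False; p_6 = False; p_7 = True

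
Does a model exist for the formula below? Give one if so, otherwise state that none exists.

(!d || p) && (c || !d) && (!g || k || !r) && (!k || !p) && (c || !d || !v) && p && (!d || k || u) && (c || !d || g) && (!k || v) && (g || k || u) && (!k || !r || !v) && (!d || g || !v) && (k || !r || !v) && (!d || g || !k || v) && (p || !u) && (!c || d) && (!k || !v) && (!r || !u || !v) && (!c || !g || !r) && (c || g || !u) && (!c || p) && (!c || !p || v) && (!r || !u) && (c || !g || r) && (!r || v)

v = True, k = False, r = False, g = True, u = True, p = True, d = True, c = True

Unit clause (p) forces p = True.
In (!k || !p) only !k is left, so k = False.
Set v = True.
  then (k || !r || !v) forces r = False.
Set g = True.
  then (c || !g || r) forces c = True.
  then (!c || d) forces d = True.
  then (!d || k || u) forces u = True.
All clauses satisfied.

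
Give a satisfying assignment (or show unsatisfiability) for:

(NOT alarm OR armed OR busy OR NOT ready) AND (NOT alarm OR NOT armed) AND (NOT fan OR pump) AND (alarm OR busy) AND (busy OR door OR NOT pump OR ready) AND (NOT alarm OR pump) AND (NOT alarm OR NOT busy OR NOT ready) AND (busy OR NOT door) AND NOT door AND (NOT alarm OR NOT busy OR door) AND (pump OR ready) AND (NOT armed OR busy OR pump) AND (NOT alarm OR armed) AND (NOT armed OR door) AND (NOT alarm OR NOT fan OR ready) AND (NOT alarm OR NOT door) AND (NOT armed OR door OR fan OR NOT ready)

Unit clause (NOT door) forces door = False.
In (NOT armed OR door) only NOT armed is left, so armed = False.
In (NOT alarm OR armed) only NOT alarm is left, so alarm = False.
In (alarm OR busy) only busy is left, so busy = True.
Set ready = True.
Set pump = False.
  then (NOT fan OR pump) forces fan = False.
All clauses satisfied.

door = False, ready = True, busy = True, alarm = False, pump = False, armed = False, fan = False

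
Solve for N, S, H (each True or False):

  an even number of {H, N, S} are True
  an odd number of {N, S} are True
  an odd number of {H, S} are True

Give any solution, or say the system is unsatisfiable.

N: True, S: False, H: True

{H, N, S}: 2 true → even ✓
{N, S}: 1 true → odd ✓
{H, S}: 1 true → odd ✓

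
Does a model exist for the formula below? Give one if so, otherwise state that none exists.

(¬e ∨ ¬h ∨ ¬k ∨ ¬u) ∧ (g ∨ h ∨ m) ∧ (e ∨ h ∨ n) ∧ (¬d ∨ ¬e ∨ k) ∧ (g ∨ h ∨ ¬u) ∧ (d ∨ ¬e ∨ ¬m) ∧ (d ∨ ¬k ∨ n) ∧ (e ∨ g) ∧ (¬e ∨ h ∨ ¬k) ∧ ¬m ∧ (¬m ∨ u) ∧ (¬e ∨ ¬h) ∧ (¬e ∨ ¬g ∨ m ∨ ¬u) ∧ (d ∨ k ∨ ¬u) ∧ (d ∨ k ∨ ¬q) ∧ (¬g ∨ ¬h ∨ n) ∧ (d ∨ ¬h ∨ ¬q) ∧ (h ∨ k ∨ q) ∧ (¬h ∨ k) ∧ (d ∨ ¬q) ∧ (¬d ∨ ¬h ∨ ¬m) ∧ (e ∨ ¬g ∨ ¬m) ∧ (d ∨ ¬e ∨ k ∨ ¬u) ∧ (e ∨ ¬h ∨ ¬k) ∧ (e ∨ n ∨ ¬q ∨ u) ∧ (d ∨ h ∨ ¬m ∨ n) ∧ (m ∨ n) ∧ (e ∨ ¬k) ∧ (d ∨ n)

g = True; h = False; q = True; m = False; k = False; u = False; n = True; d = True; e = False

Unit clause (¬m) forces m = False.
In (m ∨ n) only n is left, so n = True.
Try g = False:
  (g ∨ h ∨ m) forces h = True.
  (e ∨ g) forces e = True.
  clause (¬e ∨ ¬h) is falsified — backtrack.
So g = True.
Set h = False.
Set q = True.
  then (d ∨ ¬q) forces d = True.
Try k = True:
  (¬e ∨ h ∨ ¬k) forces e = False.
  clause (e ∨ ¬k) is falsified — backtrack.
So k = False.
  then (¬d ∨ ¬e ∨ k) forces e = False.
Set u = False.
All clauses satisfied.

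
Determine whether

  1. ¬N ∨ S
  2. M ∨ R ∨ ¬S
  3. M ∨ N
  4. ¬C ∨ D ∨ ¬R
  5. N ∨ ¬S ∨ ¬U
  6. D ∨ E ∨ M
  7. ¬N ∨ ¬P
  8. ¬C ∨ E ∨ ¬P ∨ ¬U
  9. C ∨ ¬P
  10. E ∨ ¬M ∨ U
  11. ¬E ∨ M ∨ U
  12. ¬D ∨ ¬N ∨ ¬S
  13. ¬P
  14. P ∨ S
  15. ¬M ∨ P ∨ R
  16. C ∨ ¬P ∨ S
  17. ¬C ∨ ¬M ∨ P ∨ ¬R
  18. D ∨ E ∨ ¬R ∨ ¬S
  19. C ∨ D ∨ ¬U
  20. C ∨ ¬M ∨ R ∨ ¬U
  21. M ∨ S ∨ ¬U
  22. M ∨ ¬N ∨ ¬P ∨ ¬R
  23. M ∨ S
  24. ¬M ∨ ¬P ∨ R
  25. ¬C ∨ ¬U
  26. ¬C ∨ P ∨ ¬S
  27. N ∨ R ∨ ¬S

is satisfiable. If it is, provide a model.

Unit clause (¬P) forces P = False.
In (P ∨ S) only S is left, so S = True.
In (¬C ∨ P ∨ ¬S) only ¬C is left, so C = False.
Set R = True.
Set M = True.
Set N = False.
  then (N ∨ ¬S ∨ ¬U) forces U = False.
  then (E ∨ ¬M ∨ U) forces E = True.
Set D = True.
All clauses satisfied.

R = True, M = True, S = True, N = False, P = False, U = False, E = True, D = True, C = False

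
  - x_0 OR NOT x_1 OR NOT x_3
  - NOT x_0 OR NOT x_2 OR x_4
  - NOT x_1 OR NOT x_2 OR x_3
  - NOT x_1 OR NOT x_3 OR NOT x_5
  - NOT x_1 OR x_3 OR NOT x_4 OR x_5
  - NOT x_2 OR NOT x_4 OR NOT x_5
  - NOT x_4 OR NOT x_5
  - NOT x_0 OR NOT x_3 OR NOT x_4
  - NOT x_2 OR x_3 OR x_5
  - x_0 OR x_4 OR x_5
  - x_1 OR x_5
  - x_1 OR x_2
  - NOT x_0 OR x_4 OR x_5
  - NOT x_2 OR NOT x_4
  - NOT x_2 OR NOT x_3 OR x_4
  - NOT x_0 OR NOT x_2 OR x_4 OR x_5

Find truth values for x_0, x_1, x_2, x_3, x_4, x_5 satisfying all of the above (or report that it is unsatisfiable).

x_0 = True, x_1 = True, x_2 = False, x_3 = False, x_4 = False, x_5 = True

Set x_0 = True.
Try x_1 = False:
  (x_1 OR x_5) forces x_5 = True.
  (NOT x_4 OR NOT x_5) forces x_4 = False.
  (NOT x_0 OR NOT x_2 OR x_4) forces x_2 = False.
  clause (x_1 OR x_2) is falsified — backtrack.
So x_1 = True.
Set x_2 = False.
Try x_3 = True:
  (NOT x_1 OR NOT x_3 OR NOT x_5) forces x_5 = False.
  (NOT x_0 OR NOT x_3 OR NOT x_4) forces x_4 = False.
  clause (NOT x_0 OR x_4 OR x_5) is falsified — backtrack.
So x_3 = False.
Set x_4 = False.
  then (NOT x_0 OR x_4 OR x_5) forces x_5 = True.
All clauses satisfied.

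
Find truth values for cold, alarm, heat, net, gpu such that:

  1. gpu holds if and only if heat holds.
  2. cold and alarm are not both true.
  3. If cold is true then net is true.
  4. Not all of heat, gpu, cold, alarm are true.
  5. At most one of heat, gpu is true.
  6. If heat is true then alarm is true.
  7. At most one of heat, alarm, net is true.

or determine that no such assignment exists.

cold=F, alarm=F, heat=F, net=F, gpu=F

  (1) gpu=F, heat=F — same ✓
  (2) cold=F, alarm=F — not both ✓
  (3) cold=F ⇒ net: vacuous ✓
  (4) {heat, gpu, cold, alarm}: 0/4 true — not all ✓
  (5) {heat, gpu}: 0 true — at most one ✓
  (6) heat=F ⇒ alarm: vacuous ✓
  (7) {heat, alarm, net}: 0 true — at most one ✓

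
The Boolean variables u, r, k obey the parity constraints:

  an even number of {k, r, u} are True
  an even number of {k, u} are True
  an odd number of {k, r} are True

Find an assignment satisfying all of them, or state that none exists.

u=T; r=F; k=T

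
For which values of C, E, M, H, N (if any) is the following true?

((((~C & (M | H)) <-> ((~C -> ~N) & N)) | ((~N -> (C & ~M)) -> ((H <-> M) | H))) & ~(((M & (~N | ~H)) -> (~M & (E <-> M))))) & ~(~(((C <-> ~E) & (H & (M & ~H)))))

Unsatisfiable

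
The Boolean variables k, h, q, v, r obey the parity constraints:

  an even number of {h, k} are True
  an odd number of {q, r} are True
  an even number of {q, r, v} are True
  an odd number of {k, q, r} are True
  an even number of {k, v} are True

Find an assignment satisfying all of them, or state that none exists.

Adding constraints 3, 4, 5 mod 2: every variable appears an even number of times on the left, so the left side is 0.
But the right sides sum to 1 (mod 2). 0 ≠ 1 — the system is inconsistent.

The formula is unsatisfiable.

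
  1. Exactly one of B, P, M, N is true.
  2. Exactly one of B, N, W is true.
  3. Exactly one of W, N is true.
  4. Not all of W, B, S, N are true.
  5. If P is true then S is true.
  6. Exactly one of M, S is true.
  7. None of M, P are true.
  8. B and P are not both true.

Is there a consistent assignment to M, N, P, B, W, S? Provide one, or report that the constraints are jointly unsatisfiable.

M = False, N = True, P = False, B = False, W = False, S = True

  (1) {B, P, M, N}: 1 true — exactly one ✓
  (2) {B, N, W}: 1 true — exactly one ✓
  (3) {W, N}: 1 true — exactly one ✓
  (4) {W, B, S, N}: 2/4 true — not all ✓
  (5) P=F ⇒ S: vacuous ✓
  (6) {M, S}: 1 true — exactly one ✓
  (7) {M, P}: 0 true — none ✓
  (8) B=F, P=F — not both ✓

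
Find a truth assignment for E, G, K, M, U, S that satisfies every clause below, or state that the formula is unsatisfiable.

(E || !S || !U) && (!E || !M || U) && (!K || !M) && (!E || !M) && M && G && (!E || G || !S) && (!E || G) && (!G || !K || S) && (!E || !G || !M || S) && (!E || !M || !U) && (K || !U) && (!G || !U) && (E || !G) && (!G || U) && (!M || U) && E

UNSATISFIABLE

Case E = True:
  (!E || !M) forces M = False.
  Clause (M) is falsified — contradiction.
Case E = False:
  Clause (E) is falsified — contradiction.
Both cases fail, so the formula is unsatisfiable.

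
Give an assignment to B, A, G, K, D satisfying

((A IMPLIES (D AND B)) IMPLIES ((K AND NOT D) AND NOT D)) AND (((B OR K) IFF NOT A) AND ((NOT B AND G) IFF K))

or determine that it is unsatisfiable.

B: False, A: True, G: False, K: False, D: False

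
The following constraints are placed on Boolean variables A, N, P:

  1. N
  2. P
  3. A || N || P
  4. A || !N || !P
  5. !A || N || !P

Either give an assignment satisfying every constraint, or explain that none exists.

A = True; N = True; P = True

Unit clause (N) forces N = True.
Unit clause (P) forces P = True.
In (A || !N || !P) only A is left, so A = True.
Check each clause:
  (N): N holds.
  (P): P holds.
  (A || N || P): A holds.
  (A || !N || !P): A holds.
  (!A || N || !P): N holds.
All clauses satisfied.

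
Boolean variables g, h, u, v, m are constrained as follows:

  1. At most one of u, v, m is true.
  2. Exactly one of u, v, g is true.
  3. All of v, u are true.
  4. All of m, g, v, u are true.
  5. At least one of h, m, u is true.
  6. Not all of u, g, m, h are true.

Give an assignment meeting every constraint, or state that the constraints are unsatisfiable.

The formula is unsatisfiable.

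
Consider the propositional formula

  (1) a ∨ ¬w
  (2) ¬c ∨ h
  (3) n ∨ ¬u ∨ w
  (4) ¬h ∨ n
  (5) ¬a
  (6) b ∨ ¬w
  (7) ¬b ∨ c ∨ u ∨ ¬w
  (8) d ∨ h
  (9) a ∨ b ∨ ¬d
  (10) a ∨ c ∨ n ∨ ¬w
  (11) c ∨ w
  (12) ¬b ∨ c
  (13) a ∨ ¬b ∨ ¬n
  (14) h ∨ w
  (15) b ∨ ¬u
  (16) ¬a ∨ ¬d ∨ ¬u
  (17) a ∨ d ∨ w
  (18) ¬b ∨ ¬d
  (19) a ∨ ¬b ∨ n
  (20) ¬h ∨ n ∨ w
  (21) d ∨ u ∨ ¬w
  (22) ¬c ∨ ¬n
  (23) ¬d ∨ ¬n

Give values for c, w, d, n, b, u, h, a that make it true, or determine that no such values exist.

UNSATISFIABLE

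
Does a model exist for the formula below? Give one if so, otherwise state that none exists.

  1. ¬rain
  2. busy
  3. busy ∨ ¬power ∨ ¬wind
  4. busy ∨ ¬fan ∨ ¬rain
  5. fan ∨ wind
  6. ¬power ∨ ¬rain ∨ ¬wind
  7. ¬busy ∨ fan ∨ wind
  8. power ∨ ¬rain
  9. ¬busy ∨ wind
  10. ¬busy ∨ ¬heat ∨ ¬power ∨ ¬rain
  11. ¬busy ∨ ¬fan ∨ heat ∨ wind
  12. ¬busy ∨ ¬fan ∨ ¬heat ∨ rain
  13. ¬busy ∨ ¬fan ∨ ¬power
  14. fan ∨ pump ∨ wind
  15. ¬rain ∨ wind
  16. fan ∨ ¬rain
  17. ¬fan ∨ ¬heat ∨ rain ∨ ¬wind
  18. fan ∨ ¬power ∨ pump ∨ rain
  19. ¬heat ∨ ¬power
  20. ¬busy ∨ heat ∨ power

wind: True; busy: True; pump: False; rain: False; fan: False; heat: True; power: False

Unit clause (¬rain) forces rain = False.
Unit clause (busy) forces busy = True.
In (¬busy ∨ wind) only wind is left, so wind = True.
Set pump = False.
Try fan = True:
  (¬busy ∨ ¬fan ∨ ¬heat ∨ rain) forces heat = False.
  (¬busy ∨ ¬fan ∨ ¬power) forces power = False.
  clause (¬busy ∨ heat ∨ power) is falsified — backtrack.
So fan = False.
  then (fan ∨ ¬power ∨ pump ∨ rain) forces power = False.
  then (¬busy ∨ heat ∨ power) forces heat = True.
All clauses satisfied.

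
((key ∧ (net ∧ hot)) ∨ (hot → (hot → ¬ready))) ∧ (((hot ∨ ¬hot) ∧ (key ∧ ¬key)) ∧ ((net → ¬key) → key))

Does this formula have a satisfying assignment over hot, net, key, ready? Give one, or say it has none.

Unsatisfiable — no assignment works.

Case key = True: the conjunct ¬key is False.
Case key = False: the conjunct key is False.
Both cases fail — unsatisfiable.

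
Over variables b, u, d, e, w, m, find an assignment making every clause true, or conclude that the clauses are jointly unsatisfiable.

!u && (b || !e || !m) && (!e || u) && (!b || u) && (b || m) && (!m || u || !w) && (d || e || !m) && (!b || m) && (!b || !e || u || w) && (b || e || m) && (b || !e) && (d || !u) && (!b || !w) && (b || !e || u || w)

b=F; u=F; d=T; e=F; w=F; m=T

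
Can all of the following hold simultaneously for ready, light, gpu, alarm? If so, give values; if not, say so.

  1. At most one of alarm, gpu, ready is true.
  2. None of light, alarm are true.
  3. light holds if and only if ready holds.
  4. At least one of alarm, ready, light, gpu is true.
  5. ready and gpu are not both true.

ready = False, light = False, gpu = True, alarm = False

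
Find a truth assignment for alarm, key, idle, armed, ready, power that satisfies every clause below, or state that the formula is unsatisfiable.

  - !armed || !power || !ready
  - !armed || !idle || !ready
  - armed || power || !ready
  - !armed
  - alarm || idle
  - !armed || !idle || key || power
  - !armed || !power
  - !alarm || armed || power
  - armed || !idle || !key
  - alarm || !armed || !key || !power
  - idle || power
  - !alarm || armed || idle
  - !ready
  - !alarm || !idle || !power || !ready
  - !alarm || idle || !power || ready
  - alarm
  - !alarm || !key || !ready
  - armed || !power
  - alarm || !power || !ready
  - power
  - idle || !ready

No satisfying assignment exists.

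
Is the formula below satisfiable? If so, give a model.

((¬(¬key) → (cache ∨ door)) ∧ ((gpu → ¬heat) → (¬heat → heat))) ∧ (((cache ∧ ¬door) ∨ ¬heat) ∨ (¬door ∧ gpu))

gpu: True, cache: False, key: False, heat: True, door: False

  (¬(¬key) → (cache ∨ door)) ∧ ((gpu → ¬heat) → (¬heat → heat)) = True
    ¬(¬key) → (cache ∨ door) = True
      ¬(¬key) = False
        ¬key = True
      cache ∨ door = False
    (gpu → ¬heat) → (¬heat → heat) = True
      gpu → ¬heat = False
        ¬heat = False
      ¬heat → heat = True
        ¬heat = False
  ((cache ∧ ¬door) ∨ ¬heat) ∨ (¬door ∧ gpu) = True
    (cache ∧ ¬door) ∨ ¬heat = False
      cache ∧ ¬door = False
        ¬door = True
      ¬heat = False
    ¬door ∧ gpu = True
      ¬door = True
Both conjuncts True, so the formula holds.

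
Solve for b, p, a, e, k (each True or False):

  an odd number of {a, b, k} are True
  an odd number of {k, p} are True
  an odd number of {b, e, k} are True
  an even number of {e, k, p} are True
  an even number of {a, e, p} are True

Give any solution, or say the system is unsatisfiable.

b: True; p: False; a: True; e: True; k: True

{a, b, k}: 3 true → odd ✓
{k, p}: 1 true → odd ✓
{b, e, k}: 3 true → odd ✓
{e, k, p}: 2 true → even ✓
{a, e, p}: 2 true → even ✓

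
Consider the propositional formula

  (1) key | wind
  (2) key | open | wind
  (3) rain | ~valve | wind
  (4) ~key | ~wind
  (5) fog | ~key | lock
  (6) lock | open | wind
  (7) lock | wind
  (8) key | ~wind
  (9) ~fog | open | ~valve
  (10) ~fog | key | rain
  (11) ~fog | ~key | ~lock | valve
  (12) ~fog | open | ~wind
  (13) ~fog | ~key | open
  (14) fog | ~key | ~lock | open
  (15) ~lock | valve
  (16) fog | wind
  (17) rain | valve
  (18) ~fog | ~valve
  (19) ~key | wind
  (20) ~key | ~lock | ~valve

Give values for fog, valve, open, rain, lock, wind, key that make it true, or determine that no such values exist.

UNSATISFIABLE

Case wind = True:
  (~key | ~wind) forces key = False.
  Clause (key | ~wind) is falsified — contradiction.
Case wind = False:
  (key | wind) forces key = True.
  Clause (~key | wind) is falsified — contradiction.
Both cases fail, so the formula is unsatisfiable.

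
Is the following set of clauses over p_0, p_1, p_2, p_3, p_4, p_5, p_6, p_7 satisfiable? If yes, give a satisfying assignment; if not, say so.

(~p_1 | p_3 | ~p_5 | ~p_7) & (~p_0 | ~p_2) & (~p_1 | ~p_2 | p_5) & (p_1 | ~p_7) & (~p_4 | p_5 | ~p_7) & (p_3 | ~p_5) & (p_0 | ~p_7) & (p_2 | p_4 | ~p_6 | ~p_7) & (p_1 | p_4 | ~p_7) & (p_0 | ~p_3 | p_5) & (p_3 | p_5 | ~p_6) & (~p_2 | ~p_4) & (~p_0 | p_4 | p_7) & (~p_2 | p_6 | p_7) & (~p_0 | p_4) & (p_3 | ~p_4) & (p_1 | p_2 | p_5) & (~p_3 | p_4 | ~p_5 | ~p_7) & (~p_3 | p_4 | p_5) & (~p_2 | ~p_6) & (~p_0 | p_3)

Set p_0 = False.
  then (p_0 | ~p_7) forces p_7 = False.
Set p_1 = False.
Set p_2 = False.
  then (p_1 | p_2 | p_5) forces p_5 = True.
  then (p_3 | ~p_5) forces p_3 = True.
Set p_4 = True.
Set p_6 = False.
All clauses satisfied.

p_0 = False, p_1 = False, p_2 = False, p_3 = True, p_4 = True, p_5 = True, p_6 = False, p_7 = False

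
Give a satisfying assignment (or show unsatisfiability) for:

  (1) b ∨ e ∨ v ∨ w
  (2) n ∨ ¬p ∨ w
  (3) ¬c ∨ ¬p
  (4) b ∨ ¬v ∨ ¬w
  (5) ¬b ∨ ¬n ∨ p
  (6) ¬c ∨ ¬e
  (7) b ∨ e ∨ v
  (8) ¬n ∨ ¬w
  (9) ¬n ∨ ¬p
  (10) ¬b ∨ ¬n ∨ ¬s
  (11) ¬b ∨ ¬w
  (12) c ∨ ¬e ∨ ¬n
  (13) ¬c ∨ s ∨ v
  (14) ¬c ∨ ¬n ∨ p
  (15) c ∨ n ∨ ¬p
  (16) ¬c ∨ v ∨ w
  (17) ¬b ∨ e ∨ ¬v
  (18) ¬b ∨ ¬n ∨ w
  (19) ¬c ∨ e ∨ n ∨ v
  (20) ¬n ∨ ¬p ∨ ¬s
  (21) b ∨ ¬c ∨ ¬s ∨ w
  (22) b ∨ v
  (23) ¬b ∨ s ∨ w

Try w = True:
  (¬n ∨ ¬w) forces n = False.
  (¬b ∨ ¬w) forces b = False.
  (b ∨ ¬v ∨ ¬w) forces v = False.
  clause (b ∨ v) is falsified — backtrack.
So w = False.
Set s = False.
  then (¬b ∨ s ∨ w) forces b = False.
  then (b ∨ v) forces v = True.
Set e = False.
Set c = False.
Set n = True.
  then (¬n ∨ ¬p) forces p = False.
All clauses satisfied.

w = False, s = False, e = False, c = False, v = True, b = False, n = True, p = False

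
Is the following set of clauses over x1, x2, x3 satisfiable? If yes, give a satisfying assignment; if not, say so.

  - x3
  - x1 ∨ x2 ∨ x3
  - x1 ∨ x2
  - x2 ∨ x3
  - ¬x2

x1: True; x2: False; x3: True

Unit clause (x3) forces x3 = True.
Unit clause (¬x2) forces x2 = False.
In (x1 ∨ x2) only x1 is left, so x1 = True.
Check each clause:
  (x3): x3 holds.
  (x1 ∨ x2 ∨ x3): x1 holds.
  (x1 ∨ x2): x1 holds.
  (x2 ∨ x3): x3 holds.
  (¬x2): ¬x2 holds.
All clauses satisfied.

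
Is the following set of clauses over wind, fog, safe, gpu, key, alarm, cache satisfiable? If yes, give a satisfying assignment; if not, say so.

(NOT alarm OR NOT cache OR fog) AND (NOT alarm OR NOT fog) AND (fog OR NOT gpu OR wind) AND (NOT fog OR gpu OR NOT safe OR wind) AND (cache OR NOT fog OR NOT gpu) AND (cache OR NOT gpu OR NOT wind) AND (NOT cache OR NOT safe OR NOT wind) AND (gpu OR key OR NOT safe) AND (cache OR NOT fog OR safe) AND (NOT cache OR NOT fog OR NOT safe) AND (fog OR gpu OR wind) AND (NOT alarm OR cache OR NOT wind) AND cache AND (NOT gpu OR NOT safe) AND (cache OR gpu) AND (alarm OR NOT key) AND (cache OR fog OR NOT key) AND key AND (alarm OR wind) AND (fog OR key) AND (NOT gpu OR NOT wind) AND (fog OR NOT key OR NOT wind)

Case key = True:
  (cache) forces cache = True.
  (alarm OR NOT key) forces alarm = True.
  (NOT alarm OR NOT cache OR fog) forces fog = True.
  Clause (NOT alarm OR NOT fog) is falsified — contradiction.
Case key = False:
  Clause (key) is falsified — contradiction.
Both cases fail, so the formula is unsatisfiable.

The formula is unsatisfiable.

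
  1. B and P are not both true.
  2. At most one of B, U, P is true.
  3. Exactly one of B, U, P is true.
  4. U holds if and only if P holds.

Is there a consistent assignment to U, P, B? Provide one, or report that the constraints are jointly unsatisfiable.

U: False, P: False, B: True

  (1) B=T, P=F — not both ✓
  (2) {B, U, P}: 1 true — at most one ✓
  (3) {B, U, P}: 1 true — exactly one ✓
  (4) U=F, P=F — same ✓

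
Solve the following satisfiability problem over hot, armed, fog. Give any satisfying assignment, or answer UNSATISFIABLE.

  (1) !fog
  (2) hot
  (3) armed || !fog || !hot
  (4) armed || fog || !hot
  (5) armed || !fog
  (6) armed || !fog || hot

Unit clause (!fog) forces fog = False.
Unit clause (hot) forces hot = True.
In (armed || fog || !hot) only armed is left, so armed = True.
Check each clause:
  (!fog): !fog holds.
  (hot): hot holds.
  (armed || !fog || !hot): armed holds.
  (armed || fog || !hot): armed holds.
  (armed || !fog): armed holds.
  (armed || !fog || hot): armed holds.
All clauses satisfied.

hot = True, armed = True, fog = False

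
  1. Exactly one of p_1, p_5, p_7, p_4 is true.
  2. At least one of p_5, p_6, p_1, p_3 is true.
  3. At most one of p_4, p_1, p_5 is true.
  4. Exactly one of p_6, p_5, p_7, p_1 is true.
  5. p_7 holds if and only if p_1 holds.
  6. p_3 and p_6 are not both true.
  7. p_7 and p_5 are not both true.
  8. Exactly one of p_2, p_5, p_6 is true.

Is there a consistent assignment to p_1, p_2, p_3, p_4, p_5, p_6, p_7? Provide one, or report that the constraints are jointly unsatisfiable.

p_1 = False; p_2 = False; p_3 = True; p_4 = False; p_5 = True; p_6 = False; p_7 = False

  (1) {p_1, p_5, p_7, p_4}: 1 true — exactly one ✓
  (2) {p_5, p_6, p_1, p_3}: 2 true — at least one ✓
  (3) {p_4, p_1, p_5}: 1 true — at most one ✓
  (4) {p_6, p_5, p_7, p_1}: 1 true — exactly one ✓
  (5) p_7=F, p_1=F — same ✓
  (6) p_3=T, p_6=F — not both ✓
  (7) p_7=F, p_5=T — not both ✓
  (8) {p_2, p_5, p_6}: 1 true — exactly one ✓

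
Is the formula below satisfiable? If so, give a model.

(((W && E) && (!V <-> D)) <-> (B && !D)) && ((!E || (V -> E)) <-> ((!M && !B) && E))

W: True, B: False, E: True, V: True, M: False, D: True

  ((W && E) && (!V <-> D)) <-> (B && !D) = True
    (W && E) && (!V <-> D) = False
      W && E = True
      !V <-> D = False
        !V = False
    B && !D = False
      !D = False
  (!E || (V -> E)) <-> ((!M && !B) && E) = True
    !E || (V -> E) = True
      !E = False
      V -> E = True
    (!M && !B) && E = True
      !M && !B = True
        !M = True
        !B = True
Both conjuncts True, so the formula holds.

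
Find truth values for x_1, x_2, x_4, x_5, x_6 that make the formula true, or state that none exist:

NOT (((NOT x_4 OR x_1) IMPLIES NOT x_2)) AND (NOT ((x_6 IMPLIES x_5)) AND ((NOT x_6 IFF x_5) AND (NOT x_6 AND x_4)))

UNSATISFIABLE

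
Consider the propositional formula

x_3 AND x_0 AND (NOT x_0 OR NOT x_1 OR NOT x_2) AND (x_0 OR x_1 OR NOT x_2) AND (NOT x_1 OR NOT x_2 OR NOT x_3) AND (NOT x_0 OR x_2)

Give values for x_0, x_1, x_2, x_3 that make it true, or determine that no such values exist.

x_0 = True; x_1 = False; x_2 = True; x_3 = True

Unit clause (x_3) forces x_3 = True.
Unit clause (x_0) forces x_0 = True.
In (NOT x_0 OR x_2) only x_2 is left, so x_2 = True.
In (NOT x_0 OR NOT x_1 OR NOT x_2) only NOT x_1 is left, so x_1 = False.
Check each clause:
  (x_3): x_3 holds.
  (x_0): x_0 holds.
  (NOT x_0 OR NOT x_1 OR NOT x_2): NOT x_1 holds.
  (x_0 OR x_1 OR NOT x_2): x_0 holds.
  (NOT x_1 OR NOT x_2 OR NOT x_3): NOT x_1 holds.
  (NOT x_0 OR x_2): x_2 holds.
All clauses satisfied.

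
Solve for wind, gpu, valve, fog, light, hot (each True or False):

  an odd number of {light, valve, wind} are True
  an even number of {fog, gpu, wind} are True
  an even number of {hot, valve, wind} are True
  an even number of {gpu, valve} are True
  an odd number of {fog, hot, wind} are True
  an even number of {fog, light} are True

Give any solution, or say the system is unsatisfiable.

The formula is unsatisfiable.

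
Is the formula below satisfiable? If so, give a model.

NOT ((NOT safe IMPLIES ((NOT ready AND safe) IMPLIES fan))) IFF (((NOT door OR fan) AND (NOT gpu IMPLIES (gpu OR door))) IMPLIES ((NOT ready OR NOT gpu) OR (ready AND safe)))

fan=F; safe=F; door=F; ready=T; gpu=T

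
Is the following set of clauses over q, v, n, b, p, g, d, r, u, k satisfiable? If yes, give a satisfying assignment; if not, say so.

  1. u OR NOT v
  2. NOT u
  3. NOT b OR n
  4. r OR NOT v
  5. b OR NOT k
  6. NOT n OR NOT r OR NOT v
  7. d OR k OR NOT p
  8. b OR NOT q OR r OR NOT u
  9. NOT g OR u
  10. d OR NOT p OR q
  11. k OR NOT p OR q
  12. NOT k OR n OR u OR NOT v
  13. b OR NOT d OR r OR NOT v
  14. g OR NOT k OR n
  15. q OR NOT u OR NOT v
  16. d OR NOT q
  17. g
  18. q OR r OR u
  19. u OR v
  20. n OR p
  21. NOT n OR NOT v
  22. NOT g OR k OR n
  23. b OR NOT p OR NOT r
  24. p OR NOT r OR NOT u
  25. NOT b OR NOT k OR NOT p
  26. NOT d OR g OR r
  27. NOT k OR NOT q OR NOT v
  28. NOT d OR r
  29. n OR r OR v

Case g = True:
  (NOT u) forces u = False.
  Clause (NOT g OR u) is falsified — contradiction.
Case g = False:
  Clause (g) is falsified — contradiction.
Both cases fail, so the formula is unsatisfiable.

Unsatisfiable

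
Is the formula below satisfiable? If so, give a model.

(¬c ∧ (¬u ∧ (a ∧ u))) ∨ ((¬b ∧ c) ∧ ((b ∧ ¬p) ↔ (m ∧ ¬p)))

c: True; m: False; b: False; u: False; p: False; a: True

  (¬c ∧ (¬u ∧ (a ∧ u))) ∨ ((¬b ∧ c) ∧ ((b ∧ ¬p) ↔ (m ∧ ¬p))) = True
    ¬c ∧ (¬u ∧ (a ∧ u)) = False
      ¬c = False
      ¬u ∧ (a ∧ u) = False
        ¬u = True
        a ∧ u = False
    (¬b ∧ c) ∧ ((b ∧ ¬p) ↔ (m ∧ ¬p)) = True
      ¬b ∧ c = True
        ¬b = True
      (b ∧ ¬p) ↔ (m ∧ ¬p) = True
        b ∧ ¬p = False
          ¬p = True
        m ∧ ¬p = False
          ¬p = True
The formula evaluates to True.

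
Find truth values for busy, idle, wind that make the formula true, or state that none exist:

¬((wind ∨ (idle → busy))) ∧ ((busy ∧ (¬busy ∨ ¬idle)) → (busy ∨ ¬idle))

busy: False, idle: True, wind: False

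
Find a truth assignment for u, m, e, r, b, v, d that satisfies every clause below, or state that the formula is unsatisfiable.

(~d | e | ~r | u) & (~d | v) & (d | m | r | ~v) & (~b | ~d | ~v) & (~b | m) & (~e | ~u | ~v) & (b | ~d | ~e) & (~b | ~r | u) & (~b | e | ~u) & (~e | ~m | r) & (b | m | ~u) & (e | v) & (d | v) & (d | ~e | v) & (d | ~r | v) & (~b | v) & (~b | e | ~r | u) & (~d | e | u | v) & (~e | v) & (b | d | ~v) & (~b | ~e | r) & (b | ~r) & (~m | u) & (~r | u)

Set u = False.
  then (~m | u) forces m = False.
  then (~r | u) forces r = False.
  then (~b | m) forces b = False.
Try e = True:
  (b | ~d | ~e) forces d = False.
  (d | m | r | ~v) forces v = False.
  clause (d | v) is falsified — backtrack.
So e = False.
  then (e | v) forces v = True.
  then (b | d | ~v) forces d = True.
All clauses satisfied.

u = False, m = False, e = False, r = False, b = False, v = True, d = True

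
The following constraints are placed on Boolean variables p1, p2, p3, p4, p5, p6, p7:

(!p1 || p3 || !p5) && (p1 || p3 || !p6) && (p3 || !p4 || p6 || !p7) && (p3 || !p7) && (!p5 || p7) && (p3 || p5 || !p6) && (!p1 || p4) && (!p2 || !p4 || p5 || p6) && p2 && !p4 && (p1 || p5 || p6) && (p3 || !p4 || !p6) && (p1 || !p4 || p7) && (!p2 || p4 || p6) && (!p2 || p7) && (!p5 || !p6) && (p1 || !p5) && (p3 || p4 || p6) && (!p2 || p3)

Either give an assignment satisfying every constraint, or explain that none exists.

Unit clause (p2) forces p2 = True.
Unit clause (!p4) forces p4 = False.
In (!p2 || p4 || p6) only p6 is left, so p6 = True.
In (!p2 || p7) only p7 is left, so p7 = True.
In (!p5 || !p6) only !p5 is left, so p5 = False.
In (!p2 || p3) only p3 is left, so p3 = True.
In (!p1 || p4) only !p1 is left, so p1 = False.
All clauses satisfied.

p1 = False, p2 = True, p3 = True, p4 = False, p5 = False, p6 = True, p7 = True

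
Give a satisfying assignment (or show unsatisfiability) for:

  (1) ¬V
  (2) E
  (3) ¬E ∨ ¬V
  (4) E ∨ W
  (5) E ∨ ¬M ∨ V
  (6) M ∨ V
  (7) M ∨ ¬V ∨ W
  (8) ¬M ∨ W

E = True, V = False, W = True, M = True

Unit clause (¬V) forces V = False.
Unit clause (E) forces E = True.
In (M ∨ V) only M is left, so M = True.
In (¬M ∨ W) only W is left, so W = True.
Check each clause:
  (¬V): ¬V holds.
  (E): E holds.
  (¬E ∨ ¬V): ¬V holds.
  (E ∨ W): E holds.
  (E ∨ ¬M ∨ V): E holds.
  (M ∨ V): M holds.
  (M ∨ ¬V ∨ W): M holds.
  (¬M ∨ W): W holds.
All clauses satisfied.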